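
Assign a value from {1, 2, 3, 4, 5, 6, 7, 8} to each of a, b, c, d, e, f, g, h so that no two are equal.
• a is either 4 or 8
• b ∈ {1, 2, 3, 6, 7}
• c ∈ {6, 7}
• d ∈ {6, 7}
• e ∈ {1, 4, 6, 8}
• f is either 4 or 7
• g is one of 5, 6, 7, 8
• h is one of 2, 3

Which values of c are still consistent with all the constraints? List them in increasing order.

Among the 8 variables, 5 fits only g (and all 8 values in {1, 2, 3, 4, 5, 6, 7, 8} must be used), so g = 5.
c and d share exactly the 2 values {6, 7}; by pigeonhole those values go to them, so strike 6, 7 from b, e, f.
f's domain is down to {4}, so f = 4. Strike 4 from a, e.
a must be 8 (only option left). Strike 8 from e.
e has just one choice, so e = 1. Eliminate 1 elsewhere: b.
No further eliminations apply; c can still be any of 6, 7.

6, 7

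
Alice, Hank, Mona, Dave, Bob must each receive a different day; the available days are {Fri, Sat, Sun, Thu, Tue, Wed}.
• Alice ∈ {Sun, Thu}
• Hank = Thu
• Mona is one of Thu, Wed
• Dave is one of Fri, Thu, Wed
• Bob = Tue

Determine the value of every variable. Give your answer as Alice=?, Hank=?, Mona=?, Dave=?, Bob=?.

Hank must be Thu (only option left). Remove Thu from Alice, Mona, Dave.
Mona must be Wed (only option left). Strike Wed from Dave.
That leaves Dave = Fri.
Bob's domain is down to {Tue}, so Bob = Tue.
Alice has just one choice, so Alice = Sun.

Alice=Sun, Hank=Thu, Mona=Wed, Dave=Fri, Bob=Tue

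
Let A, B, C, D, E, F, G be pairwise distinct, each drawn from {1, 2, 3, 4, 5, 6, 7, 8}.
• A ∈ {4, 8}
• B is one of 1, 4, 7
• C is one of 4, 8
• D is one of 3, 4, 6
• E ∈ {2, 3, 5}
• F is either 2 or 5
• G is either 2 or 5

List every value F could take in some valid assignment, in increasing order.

2, 5

The 2 variables A and C are confined to {4, 8}, which locks those values in; drop them from B, D.
F and G share exactly the 2 values {2, 5}; by pigeonhole those values go to them, so strike 2, 5 from E.
That leaves E = 3. Strike 3 from D.
That leaves D = 6.
No further eliminations apply; F can still be any of 2, 5.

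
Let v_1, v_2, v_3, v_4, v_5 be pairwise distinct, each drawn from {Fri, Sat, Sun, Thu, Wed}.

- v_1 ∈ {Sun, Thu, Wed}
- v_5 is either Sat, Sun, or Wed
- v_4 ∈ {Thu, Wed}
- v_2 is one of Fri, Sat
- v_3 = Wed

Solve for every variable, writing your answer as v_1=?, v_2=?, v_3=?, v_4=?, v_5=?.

v_3 has just one choice, so v_3 = Wed. So v_1, v_4, v_5 can't be Wed.
v_4 must be Thu (only option left). Eliminate Thu elsewhere: v_1.
v_1 must be Sun (only option left). Strike Sun from v_5.
v_5 has just one choice, so v_5 = Sat. So v_2 can't be Sat.
That leaves v_2 = Fri.

v_1=Sun, v_2=Fri, v_3=Wed, v_4=Thu, v_5=Sat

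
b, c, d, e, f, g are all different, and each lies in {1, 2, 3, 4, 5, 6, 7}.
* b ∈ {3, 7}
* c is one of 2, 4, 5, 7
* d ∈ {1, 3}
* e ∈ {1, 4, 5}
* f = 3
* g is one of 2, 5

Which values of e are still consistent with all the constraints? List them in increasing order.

f has just one choice, so f = 3. Strike 3 from b, d.
b has just one choice, so b = 7. Remove 7 from c.
d must be 1 (only option left). So e can't be 1.
No further eliminations apply; e can still be any of 4, 5.

4, 5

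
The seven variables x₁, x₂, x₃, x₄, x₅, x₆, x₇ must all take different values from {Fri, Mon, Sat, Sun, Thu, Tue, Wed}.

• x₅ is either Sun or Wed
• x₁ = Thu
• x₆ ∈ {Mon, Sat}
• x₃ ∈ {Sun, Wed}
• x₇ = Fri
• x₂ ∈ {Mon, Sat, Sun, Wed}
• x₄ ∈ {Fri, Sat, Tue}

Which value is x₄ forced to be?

Tue

x₁ has just one choice, so x₁ = Thu.
x₇'s domain is down to {Fri}, so x₇ = Fri. Remove Fri from x₄.
Among the 5 still-open variables, Tue fits only x₄ (and all 5 values in {Mon, Sat, Sun, Tue, Wed} must be used), so x₄ = Tue.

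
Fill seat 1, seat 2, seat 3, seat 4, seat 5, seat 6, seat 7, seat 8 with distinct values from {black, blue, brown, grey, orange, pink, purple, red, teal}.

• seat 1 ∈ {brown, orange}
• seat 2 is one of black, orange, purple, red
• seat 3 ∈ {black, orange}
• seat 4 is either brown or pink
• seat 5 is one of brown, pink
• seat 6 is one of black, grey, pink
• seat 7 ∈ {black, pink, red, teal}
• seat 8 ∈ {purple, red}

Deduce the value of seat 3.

black

The 8 variables draw from only 8 values {black, brown, grey, orange, pink, purple, red, teal}, so each is used; only seat 6 can be grey, hence seat 6 = grey.
Among the 7 still-open variables, teal fits only seat 7 (and all 7 values in {black, brown, orange, pink, purple, red, teal} must be used), so seat 7 = teal.
seat 4 and seat 5 share exactly the 2 values {brown, pink}; by pigeonhole those values go to them, so strike brown, pink from seat 1.
seat 1's domain is down to {orange}, so seat 1 = orange. So seat 2, seat 3 can't be orange.
So seat 3 = black.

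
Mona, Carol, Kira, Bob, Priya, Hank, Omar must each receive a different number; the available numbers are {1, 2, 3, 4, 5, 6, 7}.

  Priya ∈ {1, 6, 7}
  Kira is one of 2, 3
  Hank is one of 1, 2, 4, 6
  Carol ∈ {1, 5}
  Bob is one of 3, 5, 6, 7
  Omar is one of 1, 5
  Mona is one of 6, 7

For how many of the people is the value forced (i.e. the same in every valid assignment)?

3

The 7 variables draw from only 7 values {1, 2, 3, 4, 5, 6, 7}, so each is used; only Hank can be 4, hence Hank = 4.
Among the 6 still-open variables, 2 fits only Kira (and all 6 values in {1, 2, 3, 5, 6, 7} must be used), so Kira = 2.
The 5 still-open variables together cover exactly {1, 3, 5, 6, 7} — 5 values for 5 variables — and 3 appears only in Bob's list, so Bob = 3.
Carol and Omar between them cover only {1, 5} — a naked pair. Remove those values from Priya.
Determined: Kira=2, Bob=3, Hank=4. The other people each still have more than one consistent value. That makes 3.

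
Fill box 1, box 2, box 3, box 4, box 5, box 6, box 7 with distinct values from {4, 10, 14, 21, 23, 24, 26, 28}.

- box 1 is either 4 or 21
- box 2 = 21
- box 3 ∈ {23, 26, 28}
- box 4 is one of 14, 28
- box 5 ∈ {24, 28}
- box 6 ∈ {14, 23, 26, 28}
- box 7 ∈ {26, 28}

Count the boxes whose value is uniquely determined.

box 2's domain is down to {21}, so box 2 = 21. Eliminate 21 elsewhere: box 1.
box 1 has just one choice, so box 1 = 4.
Among the 5 still-open variables, 24 fits only box 5 (and all 5 values in {14, 23, 24, 26, 28} must be used), so box 5 = 24.
Determined: box 1=4, box 2=21, box 5=24. The other boxes each still have more than one consistent value. That makes 3.

3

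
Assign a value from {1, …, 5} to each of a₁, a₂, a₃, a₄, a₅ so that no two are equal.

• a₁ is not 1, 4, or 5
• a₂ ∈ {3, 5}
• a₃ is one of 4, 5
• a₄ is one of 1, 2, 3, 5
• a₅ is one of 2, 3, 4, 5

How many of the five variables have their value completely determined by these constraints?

1

The 5 variables together cover exactly {1, 2, 3, 4, 5} — 5 values for 5 variables — and 1 appears only in a₄'s list, so a₄ = 1.
Determined: a₄=1. The other variables each still have more than one consistent value. That makes 1.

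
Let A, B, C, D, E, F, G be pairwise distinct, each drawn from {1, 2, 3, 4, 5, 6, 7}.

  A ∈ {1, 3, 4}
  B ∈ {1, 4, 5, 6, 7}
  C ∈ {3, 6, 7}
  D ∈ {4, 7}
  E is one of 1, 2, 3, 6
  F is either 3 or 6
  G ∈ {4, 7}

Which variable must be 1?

A

The 7 variables together cover exactly {1, 2, 3, 4, 5, 6, 7} — 7 values for 7 variables — and 2 appears only in E's list, so E = 2.
The 6 still-open variables together cover exactly {1, 3, 4, 5, 6, 7} — 6 values for 6 variables — and 5 appears only in B's list, so B = 5.
The 5 still-open variables together cover exactly {1, 3, 4, 6, 7} — 5 values for 5 variables — and 1 appears only in A's list, so A = 1.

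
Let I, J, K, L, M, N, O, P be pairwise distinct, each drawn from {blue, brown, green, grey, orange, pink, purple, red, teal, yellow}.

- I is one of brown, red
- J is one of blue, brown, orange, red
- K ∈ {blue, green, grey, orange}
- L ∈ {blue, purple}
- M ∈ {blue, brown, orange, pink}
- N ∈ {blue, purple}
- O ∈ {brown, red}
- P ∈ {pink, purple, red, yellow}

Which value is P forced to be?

The 2 variables I and O are confined to {brown, red}, which locks those values in; drop them from J, M, P.
L and N between them cover only {blue, purple} — a naked pair. Remove those values from J, K, M, P.
J must be orange (only option left). So K, M can't be orange.
M's domain is down to {pink}, so M = pink. Remove pink from P.
So P = yellow.

yellow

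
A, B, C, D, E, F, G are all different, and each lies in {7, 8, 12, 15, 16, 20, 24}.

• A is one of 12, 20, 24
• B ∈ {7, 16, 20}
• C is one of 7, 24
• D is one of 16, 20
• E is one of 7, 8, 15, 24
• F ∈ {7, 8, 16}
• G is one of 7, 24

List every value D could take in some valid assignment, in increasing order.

16, 20

The 7 variables together cover exactly {7, 8, 12, 15, 16, 20, 24} — 7 values for 7 variables — and 12 appears only in A's list, so A = 12.
Among the 6 still-open variables, 15 fits only E (and all 6 values in {7, 8, 15, 16, 20, 24} must be used), so E = 15.
The 5 still-open variables draw from only 5 values {7, 8, 16, 20, 24}, so each is used; only F can be 8, hence F = 8.
C and G share exactly the 2 values {7, 24}; by pigeonhole those values go to them, so strike 7, 24 from B.
No further eliminations apply; D can still be any of 16, 20.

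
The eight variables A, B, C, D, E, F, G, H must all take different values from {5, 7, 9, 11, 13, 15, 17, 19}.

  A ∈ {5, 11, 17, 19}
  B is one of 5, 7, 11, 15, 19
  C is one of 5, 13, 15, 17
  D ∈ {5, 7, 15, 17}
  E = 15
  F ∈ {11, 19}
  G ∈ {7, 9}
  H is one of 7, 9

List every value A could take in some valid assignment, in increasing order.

5, 11, 17, 19

E must be 15 (only option left). Eliminate 15 elsewhere: B, C, D.
The 7 still-open variables together cover exactly {5, 7, 9, 11, 13, 17, 19} — 7 values for 7 variables — and 13 appears only in C's list, so C = 13.
The 2 variables G and H are confined to {7, 9}, which locks those values in; drop them from B, D.
No further eliminations apply; A can still be any of 5, 11, 17, 19.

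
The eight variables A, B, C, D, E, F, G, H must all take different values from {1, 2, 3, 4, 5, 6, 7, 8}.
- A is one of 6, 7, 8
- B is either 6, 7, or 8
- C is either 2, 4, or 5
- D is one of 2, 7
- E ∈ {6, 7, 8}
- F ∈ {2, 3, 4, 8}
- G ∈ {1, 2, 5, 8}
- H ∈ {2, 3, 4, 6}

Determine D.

Among the 8 variables, 1 fits only G (and all 8 values in {1, 2, 3, 4, 5, 6, 7, 8} must be used), so G = 1.
The 7 still-open variables together cover exactly {2, 3, 4, 5, 6, 7, 8} — 7 values for 7 variables — and 5 appears only in C's list, so C = 5.
A, B, E between them cover only {6, 7, 8} — a naked triple. Remove those values from D, F, H.
So D = 2.

2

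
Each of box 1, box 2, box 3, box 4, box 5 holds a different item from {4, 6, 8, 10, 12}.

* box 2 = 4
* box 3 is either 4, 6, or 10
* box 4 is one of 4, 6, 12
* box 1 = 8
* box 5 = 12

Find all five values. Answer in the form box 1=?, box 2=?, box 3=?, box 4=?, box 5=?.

box 1=8, box 2=4, box 3=10, box 4=6, box 5=12

box 1 has just one choice, so box 1 = 8.
box 2 has just one choice, so box 2 = 4. Eliminate 4 elsewhere: box 3, box 4.
box 5 has just one choice, so box 5 = 12. Remove 12 from box 4.
box 4 has just one choice, so box 4 = 6. So box 3 can't be 6.
box 3 must be 10 (only option left).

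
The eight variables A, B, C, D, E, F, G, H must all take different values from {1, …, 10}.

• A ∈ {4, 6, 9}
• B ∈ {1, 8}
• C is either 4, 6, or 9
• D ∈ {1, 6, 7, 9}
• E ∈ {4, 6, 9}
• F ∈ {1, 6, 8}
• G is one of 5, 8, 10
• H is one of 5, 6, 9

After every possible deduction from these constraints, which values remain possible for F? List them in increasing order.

The 8 variables draw from only 8 values {1, 4, 5, 6, 7, 8, 9, 10}, so each is used; only D can be 7, hence D = 7.
The 7 still-open variables draw from only 7 values {1, 4, 5, 6, 8, 9, 10}, so each is used; only G can be 10, hence G = 10.
The 6 still-open variables together cover exactly {1, 4, 5, 6, 8, 9} — 6 values for 6 variables — and 5 appears only in H's list, so H = 5.
A, C, E between them cover only {4, 6, 9} — a naked triple. Remove those values from F.
No further eliminations apply; F can still be any of 1, 8.

1, 8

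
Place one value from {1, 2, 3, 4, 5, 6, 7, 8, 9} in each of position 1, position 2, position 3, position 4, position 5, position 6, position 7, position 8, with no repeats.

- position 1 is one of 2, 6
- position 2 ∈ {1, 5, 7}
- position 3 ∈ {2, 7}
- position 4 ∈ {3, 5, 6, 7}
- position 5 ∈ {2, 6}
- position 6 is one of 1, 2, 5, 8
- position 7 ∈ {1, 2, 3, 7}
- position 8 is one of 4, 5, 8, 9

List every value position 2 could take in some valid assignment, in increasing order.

position 1 and position 5 between them cover only {2, 6} — a naked pair. Remove those values from position 3, position 4, position 6, position 7.
position 3 has just one choice, so position 3 = 7. So position 2, position 4, position 7 can't be 7.
position 2, position 4, position 7 between them cover only {1, 3, 5} — a naked triple. Remove those values from position 6, position 8.
That leaves position 6 = 8. Strike 8 from position 8.
No further eliminations apply; position 2 can still be any of 1, 5.

1, 5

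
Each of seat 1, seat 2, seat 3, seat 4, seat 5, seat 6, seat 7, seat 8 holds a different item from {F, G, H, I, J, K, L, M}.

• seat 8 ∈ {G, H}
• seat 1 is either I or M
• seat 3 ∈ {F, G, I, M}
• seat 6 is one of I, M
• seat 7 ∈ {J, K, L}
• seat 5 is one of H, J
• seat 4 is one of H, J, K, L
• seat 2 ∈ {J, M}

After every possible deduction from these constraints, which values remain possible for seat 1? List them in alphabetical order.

I, M

Among the 8 variables, F fits only seat 3 (and all 8 values in {F, G, H, I, J, K, L, M} must be used), so seat 3 = F.
The 7 still-open variables together cover exactly {G, H, I, J, K, L, M} — 7 values for 7 variables — and G appears only in seat 8's list, so seat 8 = G.
The 2 variables seat 1 and seat 6 are confined to {I, M}, which locks those values in; drop them from seat 2.
seat 2's domain is down to {J}, so seat 2 = J. Strike J from seat 4, seat 5, seat 7.
That leaves seat 5 = H. Eliminate H elsewhere: seat 4.
No further eliminations apply; seat 1 can still be any of I, M.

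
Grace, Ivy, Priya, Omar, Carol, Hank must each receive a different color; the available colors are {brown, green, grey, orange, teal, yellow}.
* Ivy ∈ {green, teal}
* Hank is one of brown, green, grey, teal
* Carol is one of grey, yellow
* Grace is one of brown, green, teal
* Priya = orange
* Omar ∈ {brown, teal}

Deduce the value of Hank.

Priya has just one choice, so Priya = orange.
Among the 5 still-open variables, yellow fits only Carol (and all 5 values in {brown, green, grey, teal, yellow} must be used), so Carol = yellow.
Among the 4 still-open variables, grey fits only Hank (and all 4 values in {brown, green, grey, teal} must be used), so Hank = grey.

grey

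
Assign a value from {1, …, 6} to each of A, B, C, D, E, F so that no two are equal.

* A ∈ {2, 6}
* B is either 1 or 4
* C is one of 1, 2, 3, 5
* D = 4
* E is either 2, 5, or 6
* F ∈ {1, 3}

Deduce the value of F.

D's domain is down to {4}, so D = 4. Strike 4 from B.
That leaves B = 1. Remove 1 from C, F.
So F = 3.

3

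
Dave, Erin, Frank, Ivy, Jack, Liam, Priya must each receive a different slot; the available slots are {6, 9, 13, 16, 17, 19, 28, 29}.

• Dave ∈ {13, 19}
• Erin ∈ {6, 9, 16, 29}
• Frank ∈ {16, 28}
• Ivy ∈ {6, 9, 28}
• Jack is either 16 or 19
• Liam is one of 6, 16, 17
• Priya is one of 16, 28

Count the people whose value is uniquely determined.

The 2 variables Frank and Priya are confined to {16, 28}, which locks those values in; drop them from Erin, Ivy, Jack, Liam.
Jack has just one choice, so Jack = 19. Strike 19 from Dave.
That leaves Dave = 13.
Determined: Dave=13, Jack=19. The other people each still have more than one consistent value. That makes 2.

2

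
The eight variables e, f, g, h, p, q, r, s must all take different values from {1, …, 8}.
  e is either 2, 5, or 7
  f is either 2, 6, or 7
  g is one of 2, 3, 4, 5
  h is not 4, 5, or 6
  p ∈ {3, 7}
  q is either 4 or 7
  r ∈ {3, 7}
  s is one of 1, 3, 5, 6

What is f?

6

The 8 variables draw from only 8 values {1, 2, 3, 4, 5, 6, 7, 8}, so each is used; only h can be 8, hence h = 8.
Among the 7 still-open variables, 1 fits only s (and all 7 values in {1, 2, 3, 4, 5, 6, 7} must be used), so s = 1.
The 6 still-open variables together cover exactly {2, 3, 4, 5, 6, 7} — 6 values for 6 variables — and 6 appears only in f's list, so f = 6.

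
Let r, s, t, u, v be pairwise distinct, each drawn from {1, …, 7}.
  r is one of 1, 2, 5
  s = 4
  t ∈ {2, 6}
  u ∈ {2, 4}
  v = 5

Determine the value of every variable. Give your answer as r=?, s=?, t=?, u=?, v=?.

s's domain is down to {4}, so s = 4. Strike 4 from u.
That leaves u = 2. Eliminate 2 elsewhere: r, t.
v has just one choice, so v = 5. So r can't be 5.
r's domain is down to {1}, so r = 1.
t must be 6 (only option left).

r=1, s=4, t=6, u=2, v=5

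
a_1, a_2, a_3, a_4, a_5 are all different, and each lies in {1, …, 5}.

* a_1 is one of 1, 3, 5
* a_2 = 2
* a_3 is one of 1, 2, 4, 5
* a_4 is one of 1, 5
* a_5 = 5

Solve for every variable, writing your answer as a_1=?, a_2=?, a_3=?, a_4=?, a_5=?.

a_2's domain is down to {2}, so a_2 = 2. Eliminate 2 elsewhere: a_3.
a_5 has just one choice, so a_5 = 5. Eliminate 5 elsewhere: a_1, a_3, a_4.
a_4's domain is down to {1}, so a_4 = 1. Eliminate 1 elsewhere: a_1, a_3.
a_1 must be 3 (only option left).
a_3 must be 4 (only option left).

a_1=3, a_2=2, a_3=4, a_4=1, a_5=5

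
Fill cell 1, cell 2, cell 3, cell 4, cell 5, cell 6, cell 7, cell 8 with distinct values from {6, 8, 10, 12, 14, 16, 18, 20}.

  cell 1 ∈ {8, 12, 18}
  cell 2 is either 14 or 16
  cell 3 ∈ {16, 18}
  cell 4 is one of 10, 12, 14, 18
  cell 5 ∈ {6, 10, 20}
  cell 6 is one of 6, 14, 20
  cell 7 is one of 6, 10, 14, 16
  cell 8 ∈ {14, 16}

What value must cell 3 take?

The 8 variables together cover exactly {6, 8, 10, 12, 14, 16, 18, 20} — 8 values for 8 variables — and 8 appears only in cell 1's list, so cell 1 = 8.
Among the 7 still-open variables, 12 fits only cell 4 (and all 7 values in {6, 10, 12, 14, 16, 18, 20} must be used), so cell 4 = 12.
The 6 still-open variables together cover exactly {6, 10, 14, 16, 18, 20} — 6 values for 6 variables — and 18 appears only in cell 3's list, so cell 3 = 18.

18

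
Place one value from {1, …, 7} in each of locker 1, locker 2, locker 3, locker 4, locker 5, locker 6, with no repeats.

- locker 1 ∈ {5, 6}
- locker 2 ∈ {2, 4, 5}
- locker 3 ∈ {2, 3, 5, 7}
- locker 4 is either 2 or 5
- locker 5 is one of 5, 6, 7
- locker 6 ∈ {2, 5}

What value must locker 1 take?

The 6 variables draw from only 6 values {2, 3, 4, 5, 6, 7}, so each is used; only locker 3 can be 3, hence locker 3 = 3.
The 5 still-open variables together cover exactly {2, 4, 5, 6, 7} — 5 values for 5 variables — and 4 appears only in locker 2's list, so locker 2 = 4.
The 4 still-open variables draw from only 4 values {2, 5, 6, 7}, so each is used; only locker 5 can be 7, hence locker 5 = 7.
The 3 still-open variables together cover exactly {2, 5, 6} — 3 values for 3 variables — and 6 appears only in locker 1's list, so locker 1 = 6.

6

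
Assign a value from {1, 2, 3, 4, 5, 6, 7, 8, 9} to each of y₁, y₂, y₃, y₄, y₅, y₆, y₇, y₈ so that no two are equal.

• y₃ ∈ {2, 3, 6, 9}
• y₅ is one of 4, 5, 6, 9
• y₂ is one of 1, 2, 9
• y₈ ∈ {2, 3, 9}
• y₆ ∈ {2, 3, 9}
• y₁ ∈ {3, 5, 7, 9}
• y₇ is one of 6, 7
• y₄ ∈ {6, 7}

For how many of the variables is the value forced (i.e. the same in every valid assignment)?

3

The 8 variables draw from only 8 values {1, 2, 3, 4, 5, 6, 7, 9}, so each is used; only y₂ can be 1, hence y₂ = 1.
Among the 7 still-open variables, 4 fits only y₅ (and all 7 values in {2, 3, 4, 5, 6, 7, 9} must be used), so y₅ = 4.
Among the 6 still-open variables, 5 fits only y₁ (and all 6 values in {2, 3, 5, 6, 7, 9} must be used), so y₁ = 5.
The 2 variables y₄ and y₇ are confined to {6, 7}, which locks those values in; drop them from y₃.
Determined: y₁=5, y₂=1, y₅=4. The other variables each still have more than one consistent value. That makes 3.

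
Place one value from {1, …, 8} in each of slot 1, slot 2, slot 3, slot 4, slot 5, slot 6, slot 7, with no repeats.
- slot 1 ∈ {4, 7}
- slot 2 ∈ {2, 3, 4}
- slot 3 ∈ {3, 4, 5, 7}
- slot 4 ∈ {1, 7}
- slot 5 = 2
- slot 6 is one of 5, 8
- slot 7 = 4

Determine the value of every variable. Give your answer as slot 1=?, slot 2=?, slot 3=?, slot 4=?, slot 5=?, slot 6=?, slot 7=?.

slot 1=7, slot 2=3, slot 3=5, slot 4=1, slot 5=2, slot 6=8, slot 7=4

slot 5 has just one choice, so slot 5 = 2. Strike 2 from slot 2.
slot 7 has just one choice, so slot 7 = 4. Strike 4 from slot 1, slot 2, slot 3.
slot 1 has just one choice, so slot 1 = 7. So slot 3, slot 4 can't be 7.
slot 2 must be 3 (only option left). So slot 3 can't be 3.
That leaves slot 3 = 5. Eliminate 5 elsewhere: slot 6.
slot 4 must be 1 (only option left).
That leaves slot 6 = 8.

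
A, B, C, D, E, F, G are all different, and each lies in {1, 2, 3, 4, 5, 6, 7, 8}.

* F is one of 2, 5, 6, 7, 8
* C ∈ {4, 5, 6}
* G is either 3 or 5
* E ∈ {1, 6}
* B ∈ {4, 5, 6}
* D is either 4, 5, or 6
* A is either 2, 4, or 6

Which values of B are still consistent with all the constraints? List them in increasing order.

The 3 variables B, C, D are confined to {4, 5, 6}, which locks those values in; drop them from A, E, F, G.
A has just one choice, so A = 2. So F can't be 2.
E's domain is down to {1}, so E = 1.
That leaves G = 3.
No further eliminations apply; B can still be any of 4, 5, 6.

4, 5, 6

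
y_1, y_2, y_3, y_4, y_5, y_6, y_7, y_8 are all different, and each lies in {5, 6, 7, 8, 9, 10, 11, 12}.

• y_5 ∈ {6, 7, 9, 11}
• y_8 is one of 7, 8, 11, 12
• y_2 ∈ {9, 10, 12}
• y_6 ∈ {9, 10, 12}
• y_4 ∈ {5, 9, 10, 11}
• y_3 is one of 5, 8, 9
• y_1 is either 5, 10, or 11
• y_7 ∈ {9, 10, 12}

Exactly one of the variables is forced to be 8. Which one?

Among the 8 variables, 6 fits only y_5 (and all 8 values in {5, 6, 7, 8, 9, 10, 11, 12} must be used), so y_5 = 6.
The 7 still-open variables together cover exactly {5, 7, 8, 9, 10, 11, 12} — 7 values for 7 variables — and 7 appears only in y_8's list, so y_8 = 7.
Among the 6 still-open variables, 8 fits only y_3 (and all 6 values in {5, 8, 9, 10, 11, 12} must be used), so y_3 = 8.

y_3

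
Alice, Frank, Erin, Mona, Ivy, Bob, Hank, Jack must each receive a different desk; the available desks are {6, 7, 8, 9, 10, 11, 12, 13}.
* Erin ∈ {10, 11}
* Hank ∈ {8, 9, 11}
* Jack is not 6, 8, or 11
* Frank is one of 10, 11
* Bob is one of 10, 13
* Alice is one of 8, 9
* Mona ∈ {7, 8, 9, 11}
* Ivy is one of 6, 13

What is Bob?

Among the 8 variables, 6 fits only Ivy (and all 8 values in {6, 7, 8, 9, 10, 11, 12, 13} must be used), so Ivy = 6.
Among the 7 still-open variables, 12 fits only Jack (and all 7 values in {7, 8, 9, 10, 11, 12, 13} must be used), so Jack = 12.
The 6 still-open variables together cover exactly {7, 8, 9, 10, 11, 13} — 6 values for 6 variables — and 7 appears only in Mona's list, so Mona = 7.
The 5 still-open variables draw from only 5 values {8, 9, 10, 11, 13}, so each is used; only Bob can be 13, hence Bob = 13.

13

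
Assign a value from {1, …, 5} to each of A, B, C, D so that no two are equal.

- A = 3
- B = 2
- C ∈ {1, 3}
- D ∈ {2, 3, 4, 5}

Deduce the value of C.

1

A's domain is down to {3}, so A = 3. Strike 3 from C, D.
So C = 1.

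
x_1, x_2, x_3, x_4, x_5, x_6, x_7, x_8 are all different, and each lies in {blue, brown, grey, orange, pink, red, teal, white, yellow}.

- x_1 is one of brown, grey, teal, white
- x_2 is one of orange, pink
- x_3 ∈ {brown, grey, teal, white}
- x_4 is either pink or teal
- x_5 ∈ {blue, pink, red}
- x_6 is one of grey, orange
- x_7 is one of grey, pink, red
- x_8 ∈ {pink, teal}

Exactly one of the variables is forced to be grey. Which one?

x_6

The 8 variables together cover exactly {blue, brown, grey, orange, pink, red, teal, white} — 8 values for 8 variables — and blue appears only in x_5's list, so x_5 = blue.
The 7 still-open variables together cover exactly {brown, grey, orange, pink, red, teal, white} — 7 values for 7 variables — and red appears only in x_7's list, so x_7 = red.
x_4 and x_8 between them cover only {pink, teal} — a naked pair. Remove those values from x_1, x_2, x_3.
x_2 must be orange (only option left). So x_6 can't be orange.
So grey goes to x_6.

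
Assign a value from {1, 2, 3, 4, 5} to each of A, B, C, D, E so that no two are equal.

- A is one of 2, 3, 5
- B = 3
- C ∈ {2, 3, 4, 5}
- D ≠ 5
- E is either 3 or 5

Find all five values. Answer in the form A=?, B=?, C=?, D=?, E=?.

A=2, B=3, C=4, D=1, E=5

B must be 3 (only option left). Eliminate 3 elsewhere: A, C, D, E.
E has just one choice, so E = 5. Remove 5 from A, C.
A's domain is down to {2}, so A = 2. Remove 2 from C, D.
C has just one choice, so C = 4. Strike 4 from D.
D has just one choice, so D = 1.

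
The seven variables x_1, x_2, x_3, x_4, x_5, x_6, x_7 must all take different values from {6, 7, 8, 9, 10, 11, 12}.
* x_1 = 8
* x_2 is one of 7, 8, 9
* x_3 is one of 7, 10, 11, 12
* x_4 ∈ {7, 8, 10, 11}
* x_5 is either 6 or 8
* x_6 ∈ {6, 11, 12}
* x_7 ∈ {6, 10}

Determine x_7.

10

x_1 must be 8 (only option left). So x_2, x_4, x_5 can't be 8.
x_5's domain is down to {6}, so x_5 = 6. Strike 6 from x_6, x_7.
So x_7 = 10.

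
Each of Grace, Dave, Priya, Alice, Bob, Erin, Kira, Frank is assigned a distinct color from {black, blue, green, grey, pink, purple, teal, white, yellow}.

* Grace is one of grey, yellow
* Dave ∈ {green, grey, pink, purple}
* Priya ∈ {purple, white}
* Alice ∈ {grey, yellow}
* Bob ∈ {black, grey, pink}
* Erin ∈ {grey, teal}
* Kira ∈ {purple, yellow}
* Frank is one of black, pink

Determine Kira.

The 8 variables draw from only 8 values {black, green, grey, pink, purple, teal, white, yellow}, so each is used; only Dave can be green, hence Dave = green.
The 7 still-open variables draw from only 7 values {black, grey, pink, purple, teal, white, yellow}, so each is used; only Erin can be teal, hence Erin = teal.
The 6 still-open variables together cover exactly {black, grey, pink, purple, white, yellow} — 6 values for 6 variables — and white appears only in Priya's list, so Priya = white.
Among the 5 still-open variables, purple fits only Kira (and all 5 values in {black, grey, pink, purple, yellow} must be used), so Kira = purple.

purple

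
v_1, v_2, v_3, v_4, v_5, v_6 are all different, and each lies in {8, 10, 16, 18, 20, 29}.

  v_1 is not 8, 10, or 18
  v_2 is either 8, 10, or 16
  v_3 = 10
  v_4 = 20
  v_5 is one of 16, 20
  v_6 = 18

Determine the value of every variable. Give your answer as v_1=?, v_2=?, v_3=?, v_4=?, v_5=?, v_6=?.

v_1=29, v_2=8, v_3=10, v_4=20, v_5=16, v_6=18

v_3 must be 10 (only option left). Remove 10 from v_2.
v_4 must be 20 (only option left). So v_1, v_5 can't be 20.
v_5 must be 16 (only option left). Remove 16 from v_1, v_2.
v_6's domain is down to {18}, so v_6 = 18.
That leaves v_1 = 29.
v_2 must be 8 (only option left).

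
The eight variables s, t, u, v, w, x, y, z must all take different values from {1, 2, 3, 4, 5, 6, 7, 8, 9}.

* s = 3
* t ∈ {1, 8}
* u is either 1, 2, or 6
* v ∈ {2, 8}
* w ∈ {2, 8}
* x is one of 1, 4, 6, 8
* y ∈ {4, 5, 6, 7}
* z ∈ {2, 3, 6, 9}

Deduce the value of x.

4

s must be 3 (only option left). Remove 3 from z.
The 2 variables v and w are confined to {2, 8}, which locks those values in; drop them from t, u, x, z.
That leaves t = 1. Remove 1 from u, x.
u must be 6 (only option left). Eliminate 6 elsewhere: x, y, z.
So x = 4.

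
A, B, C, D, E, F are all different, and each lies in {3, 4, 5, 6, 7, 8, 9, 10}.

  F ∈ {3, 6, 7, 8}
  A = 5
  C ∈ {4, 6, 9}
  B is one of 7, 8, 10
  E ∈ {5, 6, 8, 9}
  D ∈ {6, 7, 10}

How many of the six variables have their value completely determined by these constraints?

1

A's domain is down to {5}, so A = 5. So E can't be 5.
Determined: A=5. The other variables each still have more than one consistent value. That makes 1.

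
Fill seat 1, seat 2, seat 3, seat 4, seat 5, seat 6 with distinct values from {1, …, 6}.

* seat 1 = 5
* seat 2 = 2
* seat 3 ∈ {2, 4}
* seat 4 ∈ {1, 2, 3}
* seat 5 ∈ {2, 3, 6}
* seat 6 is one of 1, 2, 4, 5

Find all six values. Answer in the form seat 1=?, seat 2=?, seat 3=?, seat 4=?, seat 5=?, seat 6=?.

seat 1=5, seat 2=2, seat 3=4, seat 4=3, seat 5=6, seat 6=1

seat 1's domain is down to {5}, so seat 1 = 5. Eliminate 5 elsewhere: seat 6.
seat 2's domain is down to {2}, so seat 2 = 2. Eliminate 2 elsewhere: seat 3, seat 4, seat 5, seat 6.
seat 3 has just one choice, so seat 3 = 4. Remove 4 from seat 6.
seat 6 must be 1 (only option left). Strike 1 from seat 4.
That leaves seat 4 = 3. Remove 3 from seat 5.
seat 5's domain is down to {6}, so seat 5 = 6.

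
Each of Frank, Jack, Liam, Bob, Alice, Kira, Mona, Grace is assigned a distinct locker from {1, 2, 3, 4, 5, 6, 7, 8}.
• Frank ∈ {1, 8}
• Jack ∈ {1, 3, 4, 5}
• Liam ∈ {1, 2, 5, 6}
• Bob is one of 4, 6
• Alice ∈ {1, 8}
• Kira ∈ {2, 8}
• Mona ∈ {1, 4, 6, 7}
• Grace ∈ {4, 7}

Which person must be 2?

Among the 8 variables, 3 fits only Jack (and all 8 values in {1, 2, 3, 4, 5, 6, 7, 8} must be used), so Jack = 3.
The 7 still-open variables draw from only 7 values {1, 2, 4, 5, 6, 7, 8}, so each is used; only Liam can be 5, hence Liam = 5.
The 6 still-open variables together cover exactly {1, 2, 4, 6, 7, 8} — 6 values for 6 variables — and 2 appears only in Kira's list, so Kira = 2.

Kira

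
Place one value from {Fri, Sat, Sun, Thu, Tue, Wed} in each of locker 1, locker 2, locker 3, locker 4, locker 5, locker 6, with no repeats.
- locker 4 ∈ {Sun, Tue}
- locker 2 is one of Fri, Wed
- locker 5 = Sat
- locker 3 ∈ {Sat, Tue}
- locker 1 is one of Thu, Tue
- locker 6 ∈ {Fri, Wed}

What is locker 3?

Tue

locker 5 has just one choice, so locker 5 = Sat. So locker 3 can't be Sat.
So locker 3 = Tue.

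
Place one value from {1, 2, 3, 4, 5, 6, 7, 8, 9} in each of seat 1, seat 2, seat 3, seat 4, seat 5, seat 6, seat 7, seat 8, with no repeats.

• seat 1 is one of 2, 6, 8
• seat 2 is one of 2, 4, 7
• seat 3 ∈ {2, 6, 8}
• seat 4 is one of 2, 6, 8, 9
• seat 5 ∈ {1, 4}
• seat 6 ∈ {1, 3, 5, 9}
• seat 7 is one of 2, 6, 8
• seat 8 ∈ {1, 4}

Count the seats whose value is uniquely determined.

2

The 2 variables seat 5 and seat 8 are confined to {1, 4}, which locks those values in; drop them from seat 2, seat 6.
seat 1, seat 3, seat 7 between them cover only {2, 6, 8} — a naked triple. Remove those values from seat 2, seat 4.
seat 2 has just one choice, so seat 2 = 7.
seat 4 has just one choice, so seat 4 = 9. Strike 9 from seat 6.
Determined: seat 2=7, seat 4=9. The other seats each still have more than one consistent value. That makes 2.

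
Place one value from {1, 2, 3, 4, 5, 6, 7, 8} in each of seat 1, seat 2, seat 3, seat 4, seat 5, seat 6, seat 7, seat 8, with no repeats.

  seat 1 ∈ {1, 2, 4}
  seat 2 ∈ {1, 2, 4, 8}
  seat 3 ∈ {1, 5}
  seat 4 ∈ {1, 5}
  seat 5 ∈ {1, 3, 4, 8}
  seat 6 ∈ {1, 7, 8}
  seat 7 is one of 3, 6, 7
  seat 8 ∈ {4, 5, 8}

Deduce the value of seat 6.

7

The 8 variables draw from only 8 values {1, 2, 3, 4, 5, 6, 7, 8}, so each is used; only seat 7 can be 6, hence seat 7 = 6.
The 7 still-open variables together cover exactly {1, 2, 3, 4, 5, 7, 8} — 7 values for 7 variables — and 3 appears only in seat 5's list, so seat 5 = 3.
The 6 still-open variables together cover exactly {1, 2, 4, 5, 7, 8} — 6 values for 6 variables — and 7 appears only in seat 6's list, so seat 6 = 7.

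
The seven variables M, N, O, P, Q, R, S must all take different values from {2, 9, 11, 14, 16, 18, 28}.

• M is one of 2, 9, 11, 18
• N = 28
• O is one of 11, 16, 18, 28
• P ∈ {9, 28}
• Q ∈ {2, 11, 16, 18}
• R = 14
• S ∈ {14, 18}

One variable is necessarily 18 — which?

N has just one choice, so N = 28. Remove 28 from O, P.
P's domain is down to {9}, so P = 9. Eliminate 9 elsewhere: M.
R must be 14 (only option left). Remove 14 from S.
So 18 goes to S.

S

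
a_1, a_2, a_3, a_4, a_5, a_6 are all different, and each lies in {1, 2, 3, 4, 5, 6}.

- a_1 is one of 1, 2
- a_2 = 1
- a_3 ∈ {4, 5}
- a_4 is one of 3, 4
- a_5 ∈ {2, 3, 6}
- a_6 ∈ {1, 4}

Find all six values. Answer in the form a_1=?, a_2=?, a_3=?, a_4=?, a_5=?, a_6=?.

a_1=2, a_2=1, a_3=5, a_4=3, a_5=6, a_6=4

a_2's domain is down to {1}, so a_2 = 1. Strike 1 from a_1, a_6.
a_6 must be 4 (only option left). So a_3, a_4 can't be 4.
a_1 must be 2 (only option left). Remove 2 from a_5.
That leaves a_3 = 5.
a_4 must be 3 (only option left). Eliminate 3 elsewhere: a_5.
a_5 has just one choice, so a_5 = 6.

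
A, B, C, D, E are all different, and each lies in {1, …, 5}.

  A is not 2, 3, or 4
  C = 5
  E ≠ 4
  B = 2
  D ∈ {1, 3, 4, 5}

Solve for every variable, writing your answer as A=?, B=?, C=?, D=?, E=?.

A=1, B=2, C=5, D=4, E=3

B has just one choice, so B = 2. Eliminate 2 elsewhere: E.
That leaves C = 5. Strike 5 from A, D, E.
A has just one choice, so A = 1. Eliminate 1 elsewhere: D, E.
E's domain is down to {3}, so E = 3. So D can't be 3.
D must be 4 (only option left).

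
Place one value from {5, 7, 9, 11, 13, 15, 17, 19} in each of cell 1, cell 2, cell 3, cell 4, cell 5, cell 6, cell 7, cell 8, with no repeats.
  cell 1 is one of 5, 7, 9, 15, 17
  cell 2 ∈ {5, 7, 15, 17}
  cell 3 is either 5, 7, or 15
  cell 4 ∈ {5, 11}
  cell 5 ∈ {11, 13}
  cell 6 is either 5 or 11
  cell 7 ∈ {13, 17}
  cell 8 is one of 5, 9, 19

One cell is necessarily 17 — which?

cell 7

The 8 variables together cover exactly {5, 7, 9, 11, 13, 15, 17, 19} — 8 values for 8 variables — and 19 appears only in cell 8's list, so cell 8 = 19.
The 7 still-open variables draw from only 7 values {5, 7, 9, 11, 13, 15, 17}, so each is used; only cell 1 can be 9, hence cell 1 = 9.
cell 4 and cell 6 between them cover only {5, 11} — a naked pair. Remove those values from cell 2, cell 3, cell 5.
That leaves cell 5 = 13. Strike 13 from cell 7.
So 17 goes to cell 7.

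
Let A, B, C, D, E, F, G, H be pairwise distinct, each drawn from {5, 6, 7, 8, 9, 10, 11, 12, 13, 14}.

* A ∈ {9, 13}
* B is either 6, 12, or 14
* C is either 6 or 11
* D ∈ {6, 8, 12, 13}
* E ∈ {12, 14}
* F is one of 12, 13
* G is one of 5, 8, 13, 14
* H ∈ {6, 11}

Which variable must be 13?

The 8 variables draw from only 8 values {5, 6, 8, 9, 11, 12, 13, 14}, so each is used; only G can be 5, hence G = 5.
Among the 7 still-open variables, 8 fits only D (and all 7 values in {6, 8, 9, 11, 12, 13, 14} must be used), so D = 8.
Among the 6 still-open variables, 9 fits only A (and all 6 values in {6, 9, 11, 12, 13, 14} must be used), so A = 9.
The 5 still-open variables draw from only 5 values {6, 11, 12, 13, 14}, so each is used; only F can be 13, hence F = 13.

F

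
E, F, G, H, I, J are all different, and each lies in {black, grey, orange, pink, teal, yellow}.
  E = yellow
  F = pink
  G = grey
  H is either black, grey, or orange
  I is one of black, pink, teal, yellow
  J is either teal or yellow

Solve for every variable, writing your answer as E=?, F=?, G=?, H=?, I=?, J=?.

E=yellow, F=pink, G=grey, H=orange, I=black, J=teal

E must be yellow (only option left). Remove yellow from I, J.
That leaves F = pink. Strike pink from I.
G's domain is down to {grey}, so G = grey. Strike grey from H.
That leaves J = teal. Eliminate teal elsewhere: I.
I has just one choice, so I = black. Strike black from H.
H must be orange (only option left).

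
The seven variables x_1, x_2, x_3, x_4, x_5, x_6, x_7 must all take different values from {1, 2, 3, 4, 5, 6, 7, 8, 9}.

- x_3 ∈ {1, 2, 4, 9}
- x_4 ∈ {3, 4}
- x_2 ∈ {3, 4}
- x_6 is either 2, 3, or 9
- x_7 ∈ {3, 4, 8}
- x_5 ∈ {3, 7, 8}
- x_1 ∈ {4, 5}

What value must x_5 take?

7

x_2 and x_4 share exactly the 2 values {3, 4}; by pigeonhole those values go to them, so strike 3, 4 from x_1, x_3, x_5, x_6, x_7.
That leaves x_1 = 5.
x_7 must be 8 (only option left). Eliminate 8 elsewhere: x_5.
So x_5 = 7.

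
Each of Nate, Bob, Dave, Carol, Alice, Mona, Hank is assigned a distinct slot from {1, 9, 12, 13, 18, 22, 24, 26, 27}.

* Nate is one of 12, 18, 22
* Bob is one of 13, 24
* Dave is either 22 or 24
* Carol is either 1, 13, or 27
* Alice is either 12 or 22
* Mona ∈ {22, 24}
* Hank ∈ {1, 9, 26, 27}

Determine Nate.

Dave and Mona share exactly the 2 values {22, 24}; by pigeonhole those values go to them, so strike 22, 24 from Nate, Bob, Alice.
Bob has just one choice, so Bob = 13. Strike 13 from Carol.
Alice must be 12 (only option left). Eliminate 12 elsewhere: Nate.
So Nate = 18.

18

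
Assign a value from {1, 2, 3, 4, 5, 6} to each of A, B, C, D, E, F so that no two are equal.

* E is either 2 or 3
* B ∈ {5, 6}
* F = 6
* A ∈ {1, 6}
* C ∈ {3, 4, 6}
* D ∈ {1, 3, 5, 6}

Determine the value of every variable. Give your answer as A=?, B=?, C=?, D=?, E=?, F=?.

A=1, B=5, C=4, D=3, E=2, F=6

F's domain is down to {6}, so F = 6. Strike 6 from A, B, C, D.
That leaves A = 1. Eliminate 1 elsewhere: D.
That leaves B = 5. Eliminate 5 elsewhere: D.
D must be 3 (only option left). Strike 3 from C, E.
That leaves E = 2.
C has just one choice, so C = 4.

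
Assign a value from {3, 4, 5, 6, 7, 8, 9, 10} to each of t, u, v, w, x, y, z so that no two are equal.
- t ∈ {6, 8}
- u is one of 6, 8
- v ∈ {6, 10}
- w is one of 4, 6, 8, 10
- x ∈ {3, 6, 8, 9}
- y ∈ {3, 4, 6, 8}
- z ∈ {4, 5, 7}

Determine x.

t and u share exactly the 2 values {6, 8}; by pigeonhole those values go to them, so strike 6, 8 from v, w, x, y.
That leaves v = 10. Eliminate 10 elsewhere: w.
w has just one choice, so w = 4. So y, z can't be 4.
y has just one choice, so y = 3. Eliminate 3 elsewhere: x.
So x = 9.

9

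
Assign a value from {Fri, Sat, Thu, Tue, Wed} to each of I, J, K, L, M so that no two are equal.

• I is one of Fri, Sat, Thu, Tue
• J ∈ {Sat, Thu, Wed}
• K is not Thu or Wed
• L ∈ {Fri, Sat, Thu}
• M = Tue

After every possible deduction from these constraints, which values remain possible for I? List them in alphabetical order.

M must be Tue (only option left). Remove Tue from I, K.
Among the 4 still-open variables, Wed fits only J (and all 4 values in {Fri, Sat, Thu, Wed} must be used), so J = Wed.
No further eliminations apply; I can still be any of Fri, Sat, Thu.

Fri, Sat, Thu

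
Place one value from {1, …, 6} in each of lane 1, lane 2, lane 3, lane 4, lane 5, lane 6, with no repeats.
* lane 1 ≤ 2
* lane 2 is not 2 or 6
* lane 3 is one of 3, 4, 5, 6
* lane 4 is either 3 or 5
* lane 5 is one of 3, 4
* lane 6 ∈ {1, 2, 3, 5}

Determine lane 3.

Among the 6 variables, 6 fits only lane 3 (and all 6 values in {1, 2, 3, 4, 5, 6} must be used), so lane 3 = 6.

6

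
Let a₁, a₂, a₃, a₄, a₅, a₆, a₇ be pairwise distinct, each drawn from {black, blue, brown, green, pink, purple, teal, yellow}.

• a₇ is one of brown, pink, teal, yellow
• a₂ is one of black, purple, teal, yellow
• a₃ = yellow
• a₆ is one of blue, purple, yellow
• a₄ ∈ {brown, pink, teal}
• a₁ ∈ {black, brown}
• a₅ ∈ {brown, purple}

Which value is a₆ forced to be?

a₃ must be yellow (only option left). Eliminate yellow elsewhere: a₂, a₆, a₇.
The 6 still-open variables together cover exactly {black, blue, brown, pink, purple, teal} — 6 values for 6 variables — and blue appears only in a₆'s list, so a₆ = blue.

blue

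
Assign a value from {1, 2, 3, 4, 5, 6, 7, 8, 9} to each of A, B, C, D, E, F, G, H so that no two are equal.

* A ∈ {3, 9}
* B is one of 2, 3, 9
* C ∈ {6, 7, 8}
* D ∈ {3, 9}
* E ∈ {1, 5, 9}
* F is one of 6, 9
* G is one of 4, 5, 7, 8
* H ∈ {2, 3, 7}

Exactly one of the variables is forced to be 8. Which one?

C

A and D share exactly the 2 values {3, 9}; by pigeonhole those values go to them, so strike 3, 9 from B, E, F, H.
B's domain is down to {2}, so B = 2. Eliminate 2 elsewhere: H.
F has just one choice, so F = 6. Eliminate 6 elsewhere: C.
That leaves H = 7. Remove 7 from C, G.
So 8 goes to C.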